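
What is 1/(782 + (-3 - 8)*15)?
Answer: 1/617 ≈ 0.0016207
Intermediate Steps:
1/(782 + (-3 - 8)*15) = 1/(782 - 11*15) = 1/(782 - 165) = 1/617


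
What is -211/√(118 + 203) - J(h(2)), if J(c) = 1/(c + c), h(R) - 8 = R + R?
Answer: -1/24 - 211*√321/321 ≈ -11.819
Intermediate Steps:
h(R) = 8 + 2*R (h(R) = 8 + (R + R) = 8 + 2*R)
J(c) = 1/(2*c)
-211/√(118 + 203) - J(h(2)) = -211/√(118 + 203) - 1/(2*(8 + 2*2)) = -211*√321/321 - 1/(2*(8 + 4)) = -211*√321/321 - 1/(2*12) = -211*√321/321 - 1*1/24 = -211*√321/321 - 1/24 = -1/24 - 211*√321/321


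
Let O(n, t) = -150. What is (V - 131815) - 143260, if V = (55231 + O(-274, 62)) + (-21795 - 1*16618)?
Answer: -258407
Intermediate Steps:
V = 16668 (V = (55231 - 150) + (-21795 - 1*16618) = 55081 + (-21795 - 16618) = 55081 - 38413 = 16668)
(V - 131815) - 143260 = (16668 - 131815) - 143260 = -115147 - 143260 = -258407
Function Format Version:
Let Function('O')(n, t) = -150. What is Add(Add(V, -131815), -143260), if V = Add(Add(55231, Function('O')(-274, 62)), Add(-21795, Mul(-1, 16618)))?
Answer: -258407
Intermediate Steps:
V = 16668 (V = Add(Add(55231, -150), Add(-21795, Mul(-1, 16618))) = Add(55081, Add(-21795, -16618)) = Add(55081, -38413) = 16668)
Add(Add(V, -131815), -143260) = Add(Add(16668, -131815), -143260) = Add(-115147, -143260) = -258407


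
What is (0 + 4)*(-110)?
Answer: -440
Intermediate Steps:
(0 + 4)*(-110) = 4*(-110) = -440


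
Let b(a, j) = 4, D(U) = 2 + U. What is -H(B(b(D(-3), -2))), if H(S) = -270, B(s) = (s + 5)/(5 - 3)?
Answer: 270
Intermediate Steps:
B(s) = 5/2 + s/2 (B(s) = (5 + s)/2 = (5 + s)*(1/2) = 5/2 + s/2)
-H(B(b(D(-3), -2))) = -1*(-270) = 270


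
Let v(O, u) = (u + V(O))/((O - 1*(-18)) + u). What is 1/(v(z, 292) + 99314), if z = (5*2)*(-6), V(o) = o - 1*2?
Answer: 25/2482873 ≈ 1.0069e-5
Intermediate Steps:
V(o) = -2 + o (V(o) = o - 2 = -2 + o)
z = -60 (z = 10*(-6) = -60)
v(O, u) = (-2 + O + u)/(18 + O + u) (v(O, u) = (u + (-2 + O))/((O - 1*(-18)) + u) = (-2 + O + u)/((O + 18) + u) = (-2 + O + u)/((18 + O) + u) = (-2 + O + u)/(18 + O + u))
1/(v(z, 292) + 99314) = 1/((-2 - 60 + 292)/(18 - 60 + 292) + 99314) = 1/(230/250 + 99314) = 1/((1/250)*230 + 99314) = 1/(23/25 + 99314) = 1/(2482873/25) = 25/2482873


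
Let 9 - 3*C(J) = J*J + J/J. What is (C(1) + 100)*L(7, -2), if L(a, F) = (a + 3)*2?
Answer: 6140/3 ≈ 2046.7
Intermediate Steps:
C(J) = 8/3 - J²/3 (C(J) = 3 - (J*J + J/J)/3 = 3 - (J² + 1)/3 = 3 - (1 + J²)/3 = 3 + (-⅓ - J²/3) = 8/3 - J²/3)
L(a, F) = 6 + 2*a (L(a, F) = (3 + a)*2 = 6 + 2*a)
(C(1) + 100)*L(7, -2) = ((8/3 - ⅓*1²) + 100)*(6 + 2*7) = ((8/3 - ⅓*1) + 100)*(6 + 14) = ((8/3 - ⅓) + 100)*20 = (7/3 + 100)*20 = (307/3)*20 = 6140/3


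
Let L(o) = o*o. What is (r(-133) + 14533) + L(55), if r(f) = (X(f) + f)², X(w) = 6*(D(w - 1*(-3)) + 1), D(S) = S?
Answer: 840207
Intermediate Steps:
L(o) = o²
X(w) = 24 + 6*w (X(w) = 6*((w - 1*(-3)) + 1) = 6*((w + 3) + 1) = 6*((3 + w) + 1) = 6*(4 + w) = 24 + 6*w)
r(f) = (24 + 7*f)² (r(f) = ((24 + 6*f) + f)² = (24 + 7*f)²)
(r(-133) + 14533) + L(55) = ((24 + 7*(-133))² + 14533) + 55² = ((24 - 931)² + 14533) + 3025 = ((-907)² + 14533) + 3025 = (822649 + 14533) + 3025 = 837182 + 3025 = 840207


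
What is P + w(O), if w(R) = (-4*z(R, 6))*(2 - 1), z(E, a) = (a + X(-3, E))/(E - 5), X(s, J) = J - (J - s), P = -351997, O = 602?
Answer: -70047407/199 ≈ -3.5200e+5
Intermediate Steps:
X(s, J) = s (X(s, J) = J + (s - J) = s)
z(E, a) = (-3 + a)/(-5 + E) (z(E, a) = (a - 3)/(E - 5) = (-3 + a)/(-5 + E))
w(R) = -12/(-5 + R) (w(R) = (-4*(-3 + 6)/(-5 + R))*(2 - 1) = -4*3/(-5 + R)*1 = -12/(-5 + R)*1 = -12/(-5 + R))
P + w(O) = -351997 - 12/(-5 + 602) = -351997 - 12/597 = -351997 - 12*1/597 = -351997 - 4/199 = -70047407/199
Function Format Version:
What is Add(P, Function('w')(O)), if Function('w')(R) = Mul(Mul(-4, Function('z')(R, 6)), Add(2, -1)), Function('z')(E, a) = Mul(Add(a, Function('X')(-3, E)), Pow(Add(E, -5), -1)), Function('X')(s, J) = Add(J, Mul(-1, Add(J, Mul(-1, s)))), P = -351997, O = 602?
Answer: Rational(-70047407, 199) ≈ -3.5200e+5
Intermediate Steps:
Function('X')(s, J) = s (Function('X')(s, J) = Add(J, Add(s, Mul(-1, J))) = s)
Function('z')(E, a) = Mul(Pow(Add(-5, E), -1), Add(-3, a)) (Function('z')(E, a) = Mul(Add(a, -3), Pow(Add(E, -5), -1)) = Mul(Add(-3, a), Pow(Add(-5, E), -1)) = Mul(Pow(Add(-5, E), -1), Add(-3, a)))
Function('w')(R) = Mul(-12, Pow(Add(-5, R), -1)) (Function('w')(R) = Mul(Mul(-4, Mul(Pow(Add(-5, R), -1), Add(-3, 6))), Add(2, -1)) = Mul(Mul(-4, Mul(Pow(Add(-5, R), -1), 3)), 1) = Mul(Mul(-4, Mul(3, Pow(Add(-5, R), -1))), 1) = Mul(Mul(-12, Pow(Add(-5, R), -1)), 1) = Mul(-12, Pow(Add(-5, R), -1)))
Add(P, Function('w')(O)) = Add(-351997, Mul(-12, Pow(Add(-5, 602), -1))) = Add(-351997, Mul(-12, Pow(597, -1))) = Add(-351997, Mul(-12, Rational(1, 597))) = Add(-351997, Rational(-4, 199)) = Rational(-70047407, 199)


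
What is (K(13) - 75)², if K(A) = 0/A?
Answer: 5625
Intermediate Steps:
K(A) = 0
(K(13) - 75)² = (0 - 75)² = (-75)² = 5625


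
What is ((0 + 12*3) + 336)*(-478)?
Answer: -177816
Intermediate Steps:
((0 + 12*3) + 336)*(-478) = ((0 + 36) + 336)*(-478) = (36 + 336)*(-478) = 372*(-478) = -177816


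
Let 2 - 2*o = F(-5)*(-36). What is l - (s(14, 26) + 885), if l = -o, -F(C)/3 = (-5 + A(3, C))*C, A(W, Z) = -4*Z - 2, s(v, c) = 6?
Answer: -4402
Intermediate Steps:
A(W, Z) = -2 - 4*Z
F(C) = -3*C*(-7 - 4*C) (F(C) = -3*(-5 + (-2 - 4*C))*C = -3*(-7 - 4*C)*C = -3*C*(-7 - 4*C))
o = 3511 (o = 1 - 3*(-5)*(7 + 4*(-5))*(-36)/2 = 1 - 3*(-5)*(7 - 20)*(-36)/2 = 1 - 3*(-5)*(-13)*(-36)/2 = 1 - 195*(-36)/2 = 1 - ½*(-7020) = 1 + 3510 = 3511)
l = -3511 (l = -1*3511 = -3511)
l - (s(14, 26) + 885) = -3511 - (6 + 885) = -3511 - 1*891 = -3511 - 891 = -4402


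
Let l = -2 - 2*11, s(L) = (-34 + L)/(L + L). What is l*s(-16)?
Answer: -75/2 ≈ -37.500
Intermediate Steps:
s(L) = (-34 + L)/(2*L) (s(L) = (-34 + L)/((2*L)) = (-34 + L)*(1/(2*L)) = (-34 + L)/(2*L))
l = -24 (l = -2 - 22 = -24)
l*s(-16) = -12*(-34 - 16)/(-16) = -12*(-1)*(-50)/16 = -24*25/16 = -75/2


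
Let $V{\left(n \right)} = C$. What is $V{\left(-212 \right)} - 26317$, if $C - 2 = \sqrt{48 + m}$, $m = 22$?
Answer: $-26315 + \sqrt{70} \approx -26307.0$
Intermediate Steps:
$C = 2 + \sqrt{70}$ ($C = 2 + \sqrt{48 + 22} = 2 + \sqrt{70} \approx 10.367$)
$V{\left(n \right)} = 2 + \sqrt{70}$
$V{\left(-212 \right)} - 26317 = \left(2 + \sqrt{70}\right) - 26317 = -26315 + \sqrt{70}$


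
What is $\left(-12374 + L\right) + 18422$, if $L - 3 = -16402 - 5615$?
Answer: $-15966$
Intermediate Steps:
$L = -22014$ ($L = 3 - 22017 = -22014$)
$\left(-12374 + L\right) + 18422 = \left(-12374 - 22014\right) + 18422 = -34388 + 18422 = -15966$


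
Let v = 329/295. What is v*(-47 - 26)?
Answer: -24017/295 ≈ -81.414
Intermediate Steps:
v = 329/295 (v = 329*(1/295) = 329/295 ≈ 1.1153)
v*(-47 - 26) = 329*(-47 - 26)/295 = (329/295)*(-73) = -24017/295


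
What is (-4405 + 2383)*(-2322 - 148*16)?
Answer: 9483180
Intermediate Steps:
(-4405 + 2383)*(-2322 - 148*16) = -2022*(-2322 - 2368) = -2022*(-4690) = 9483180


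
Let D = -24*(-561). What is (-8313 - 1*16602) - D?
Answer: -38379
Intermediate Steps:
D = 13464
(-8313 - 1*16602) - D = (-8313 - 1*16602) - 1*13464 = (-8313 - 16602) - 13464 = -24915 - 13464 = -38379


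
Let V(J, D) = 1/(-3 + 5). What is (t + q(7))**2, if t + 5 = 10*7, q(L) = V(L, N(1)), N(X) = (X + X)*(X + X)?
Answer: 17161/4 ≈ 4290.3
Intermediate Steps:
N(X) = 4*X**2 (N(X) = (2*X)*(2*X) = 4*X**2)
V(J, D) = 1/2
q(L) = 1/2
t = 65 (t = -5 + 10*7 = -5 + 70 = 65)
(t + q(7))**2 = (65 + 1/2)**2 = (131/2)**2 = 17161/4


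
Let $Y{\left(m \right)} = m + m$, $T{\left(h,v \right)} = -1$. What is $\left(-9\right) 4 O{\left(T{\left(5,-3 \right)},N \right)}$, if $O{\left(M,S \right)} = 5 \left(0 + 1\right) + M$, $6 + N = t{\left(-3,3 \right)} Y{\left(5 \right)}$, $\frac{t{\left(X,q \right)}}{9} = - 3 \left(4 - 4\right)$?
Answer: $-144$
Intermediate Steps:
$Y{\left(m \right)} = 2 m$
$t{\left(X,q \right)} = 0$ ($t{\left(X,q \right)} = 9 \left(- 3 \left(4 - 4\right)\right) = 9 \left(\left(-3\right) 0\right) = 9 \cdot 0 = 0$)
$N = -6$ ($N = -6 + 0 \cdot 2 \cdot 5 = -6 + 0 \cdot 10 = -6 + 0 = -6$)
$O{\left(M,S \right)} = 5 + M$ ($O{\left(M,S \right)} = 5 \cdot 1 + M = 5 + M$)
$\left(-9\right) 4 O{\left(T{\left(5,-3 \right)},N \right)} = \left(-9\right) 4 \left(5 - 1\right) = \left(-36\right) 4 = -144$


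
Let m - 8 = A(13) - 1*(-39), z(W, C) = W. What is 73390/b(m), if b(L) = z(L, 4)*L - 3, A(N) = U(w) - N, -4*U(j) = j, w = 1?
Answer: 1174240/18177 ≈ 64.600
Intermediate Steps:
U(j) = -j/4
A(N) = -¼ - N (A(N) = -¼*1 - N = -¼ - N)
m = 135/4 (m = 8 + ((-¼ - 1*13) - 1*(-39)) = 8 + ((-¼ - 13) + 39) = 8 + (-53/4 + 39) = 8 + 103/4 = 135/4 ≈ 33.750)
b(L) = -3 + L² (b(L) = L*L - 3 = L² - 3 = -3 + L²)
73390/b(m) = 73390/(-3 + (135/4)²) = 73390/(-3 + 18225/16) = 73390/(18177/16) = 73390*(16/18177) = 1174240/18177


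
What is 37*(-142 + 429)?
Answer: 10619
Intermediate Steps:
37*(-142 + 429) = 37*287 = 10619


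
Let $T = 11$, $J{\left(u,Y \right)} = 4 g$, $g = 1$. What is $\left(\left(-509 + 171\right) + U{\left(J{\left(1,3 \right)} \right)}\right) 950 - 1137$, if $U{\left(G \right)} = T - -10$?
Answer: $-302287$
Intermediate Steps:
$J{\left(u,Y \right)} = 4$ ($J{\left(u,Y \right)} = 4 \cdot 1 = 4$)
$U{\left(G \right)} = 21$ ($U{\left(G \right)} = 11 - -10 = 11 + 10 = 21$)
$\left(\left(-509 + 171\right) + U{\left(J{\left(1,3 \right)} \right)}\right) 950 - 1137 = \left(\left(-509 + 171\right) + 21\right) 950 - 1137 = \left(-338 + 21\right) 950 - 1137 = \left(-317\right) 950 - 1137 = -301150 - 1137 = -302287$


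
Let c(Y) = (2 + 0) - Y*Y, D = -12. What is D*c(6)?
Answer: 408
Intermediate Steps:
c(Y) = 2 - Y²
D*c(6) = -12*(2 - 1*6²) = -12*(2 - 1*36) = -12*(2 - 36) = -12*(-34) = 408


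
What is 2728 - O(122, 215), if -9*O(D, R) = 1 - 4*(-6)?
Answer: 24577/9 ≈ 2730.8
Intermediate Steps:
O(D, R) = -25/9 (O(D, R) = -(1 - 4*(-6))/9 = -(1 + 24)/9 = -⅑*25 = -25/9)
2728 - O(122, 215) = 2728 - 1*(-25/9) = 2728 + 25/9 = 24577/9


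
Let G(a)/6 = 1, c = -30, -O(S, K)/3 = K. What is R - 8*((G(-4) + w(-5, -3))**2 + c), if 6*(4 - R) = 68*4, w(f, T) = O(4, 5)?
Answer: -1348/3 ≈ -449.33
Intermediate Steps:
O(S, K) = -3*K
w(f, T) = -15 (w(f, T) = -3*5 = -15)
G(a) = 6 (G(a) = 6*1 = 6)
R = -124/3 (R = 4 - 34*4/3 = 4 - 1/6*272 = 4 - 136/3 = -124/3 ≈ -41.333)
R - 8*((G(-4) + w(-5, -3))**2 + c) = -124/3 - 8*((6 - 15)**2 - 30) = -124/3 - 8*((-9)**2 - 30) = -124/3 - 8*(81 - 30) = -124/3 - 8*51 = -124/3 - 408 = -1348/3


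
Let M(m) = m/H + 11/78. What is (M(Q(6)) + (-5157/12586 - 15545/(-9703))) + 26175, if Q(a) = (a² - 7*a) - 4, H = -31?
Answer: 2010855397550/76818651 ≈ 26177.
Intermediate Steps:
Q(a) = -4 + a² - 7*a
M(m) = 11/78 - m/31 (M(m) = m/(-31) + 11/78 = m*(-1/31) + 11*(1/78) = -m/31 + 11/78 = 11/78 - m/31)
(M(Q(6)) + (-5157/12586 - 15545/(-9703))) + 26175 = ((11/78 - (-4 + 6² - 7*6)/31) + (-5157/12586 - 15545/(-9703))) + 26175 = ((11/78 - (-4 + 36 - 42)/31) + (-5157*1/12586 - 15545*(-1/9703))) + 26175 = ((11/78 - 1/31*(-10)) + (-5157/12586 + 15545/9703)) + 26175 = ((11/78 + 10/31) + 4697129/3939418) + 26175 = (1121/2418 + 4697129/3939418) + 26175 = 127207625/76818651 + 26175 = 2010855397550/76818651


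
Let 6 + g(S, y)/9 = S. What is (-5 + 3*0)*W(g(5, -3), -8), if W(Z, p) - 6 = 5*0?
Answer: -30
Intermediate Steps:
g(S, y) = -54 + 9*S
W(Z, p) = 6 (W(Z, p) = 6 + 5*0 = 6 + 0 = 6)
(-5 + 3*0)*W(g(5, -3), -8) = (-5 + 3*0)*6 = (-5 + 0)*6 = -5*6 = -30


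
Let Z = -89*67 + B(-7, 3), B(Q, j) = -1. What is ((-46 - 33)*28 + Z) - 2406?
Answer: -10582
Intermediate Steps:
Z = -5964 (Z = -89*67 - 1 = -5963 - 1 = -5964)
((-46 - 33)*28 + Z) - 2406 = ((-46 - 33)*28 - 5964) - 2406 = (-79*28 - 5964) - 2406 = (-2212 - 5964) - 2406 = -8176 - 2406 = -10582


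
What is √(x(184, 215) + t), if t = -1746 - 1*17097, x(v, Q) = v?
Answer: I*√18659 ≈ 136.6*I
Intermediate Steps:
t = -18843 (t = -1746 - 17097 = -18843)
√(x(184, 215) + t) = √(184 - 18843) = √(-18659) = I*√18659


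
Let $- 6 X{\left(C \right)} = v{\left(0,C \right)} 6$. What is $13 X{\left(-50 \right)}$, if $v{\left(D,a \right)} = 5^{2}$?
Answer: $-325$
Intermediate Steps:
$v{\left(D,a \right)} = 25$
$X{\left(C \right)} = -25$ ($X{\left(C \right)} = - \frac{25 \cdot 6}{6} = \left(- \frac{1}{6}\right) 150 = -25$)
$13 X{\left(-50 \right)} = 13 \left(-25\right) = -325$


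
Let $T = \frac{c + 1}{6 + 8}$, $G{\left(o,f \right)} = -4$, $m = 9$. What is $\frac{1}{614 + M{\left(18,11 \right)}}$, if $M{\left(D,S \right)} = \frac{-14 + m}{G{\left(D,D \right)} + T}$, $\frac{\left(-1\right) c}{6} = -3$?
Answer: $\frac{37}{22788} \approx 0.0016237$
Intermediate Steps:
$c = 18$ ($c = \left(-6\right) \left(-3\right) = 18$)
$T = \frac{19}{14}$ ($T = \frac{18 + 1}{6 + 8} = \frac{19}{14} \approx 1.3571$)
$M{\left(D,S \right)} = \frac{70}{37}$ ($M{\left(D,S \right)} = \frac{-14 + 9}{-4 + \frac{19}{14}} = - \frac{5}{- \frac{37}{14}} = \left(-5\right) \left(- \frac{14}{37}\right) = \frac{70}{37}$)
$\frac{1}{614 + M{\left(18,11 \right)}} = \frac{1}{614 + \frac{70}{37}} = \frac{1}{\frac{22788}{37}} = \frac{37}{22788}$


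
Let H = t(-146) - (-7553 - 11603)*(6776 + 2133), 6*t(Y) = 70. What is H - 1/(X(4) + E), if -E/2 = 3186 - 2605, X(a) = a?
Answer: 197625224543/1158 ≈ 1.7066e+8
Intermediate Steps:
t(Y) = 35/3 (t(Y) = (1/6)*70 = 35/3)
E = -1162 (E = -2*(3186 - 2605) = -2*581 = -1162)
H = 511982447/3 (H = 35/3 - (-7553 - 11603)*(6776 + 2133) = 35/3 - (-19156)*8909 = 35/3 - 1*(-170660804) = 35/3 + 170660804 = 511982447/3 ≈ 1.7066e+8)
H - 1/(X(4) + E) = 511982447/3 - 1/(4 - 1162) = 511982447/3 - 1/(-1158) = 511982447/3 - 1*(-1/1158) = 511982447/3 + 1/1158 = 197625224543/1158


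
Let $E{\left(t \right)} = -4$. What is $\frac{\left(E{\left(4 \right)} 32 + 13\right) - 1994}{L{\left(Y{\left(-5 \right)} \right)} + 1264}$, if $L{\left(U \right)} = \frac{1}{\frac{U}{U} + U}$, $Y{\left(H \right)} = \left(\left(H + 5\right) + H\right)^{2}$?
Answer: $- \frac{18278}{10955} \approx -1.6685$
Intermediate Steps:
$Y{\left(H \right)} = \left(5 + 2 H\right)^{2}$ ($Y{\left(H \right)} = \left(\left(5 + H\right) + H\right)^{2} = \left(5 + 2 H\right)^{2}$)
$L{\left(U \right)} = \frac{1}{1 + U}$
$\frac{\left(E{\left(4 \right)} 32 + 13\right) - 1994}{L{\left(Y{\left(-5 \right)} \right)} + 1264} = \frac{\left(\left(-4\right) 32 + 13\right) - 1994}{\frac{1}{1 + \left(5 + 2 \left(-5\right)\right)^{2}} + 1264} = \frac{\left(-128 + 13\right) - 1994}{\frac{1}{1 + \left(5 - 10\right)^{2}} + 1264} = \frac{-115 - 1994}{\frac{1}{1 + \left(-5\right)^{2}} + 1264} = - \frac{2109}{\frac{1}{1 + 25} + 1264} = - \frac{2109}{\frac{1}{26} + 1264} = - \frac{2109}{\frac{32865}{26}} = \left(-2109\right) \frac{26}{32865} = - \frac{18278}{10955}$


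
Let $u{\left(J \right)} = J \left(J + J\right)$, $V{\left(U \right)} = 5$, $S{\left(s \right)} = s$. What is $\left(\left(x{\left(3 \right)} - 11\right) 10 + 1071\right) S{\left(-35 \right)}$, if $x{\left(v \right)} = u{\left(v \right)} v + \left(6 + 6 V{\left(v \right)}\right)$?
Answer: $-65135$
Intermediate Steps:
$u{\left(J \right)} = 2 J^{2}$ ($u{\left(J \right)} = J 2 J = 2 J^{2}$)
$x{\left(v \right)} = 36 + 2 v^{3}$ ($x{\left(v \right)} = 2 v^{2} v + \left(6 + 6 \cdot 5\right) = 2 v^{3} + \left(6 + 30\right) = 2 v^{3} + 36 = 36 + 2 v^{3}$)
$\left(\left(x{\left(3 \right)} - 11\right) 10 + 1071\right) S{\left(-35 \right)} = \left(\left(\left(36 + 2 \cdot 3^{3}\right) - 11\right) 10 + 1071\right) \left(-35\right) = \left(\left(\left(36 + 2 \cdot 27\right) - 11\right) 10 + 1071\right) \left(-35\right) = \left(\left(\left(36 + 54\right) - 11\right) 10 + 1071\right) \left(-35\right) = \left(\left(90 - 11\right) 10 + 1071\right) \left(-35\right) = \left(79 \cdot 10 + 1071\right) \left(-35\right) = \left(790 + 1071\right) \left(-35\right) = 1861 \left(-35\right) = -65135$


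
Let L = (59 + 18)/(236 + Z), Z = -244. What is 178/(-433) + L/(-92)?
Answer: -97667/318688 ≈ -0.30647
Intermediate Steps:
L = -77/8 (L = (59 + 18)/(236 - 244) = 77/(-8) = 77*(-⅛) = -77/8 ≈ -9.6250)
178/(-433) + L/(-92) = 178/(-433) - 77/8/(-92) = 178*(-1/433) - 77/8*(-1/92) = -178/433 + 77/736 = -97667/318688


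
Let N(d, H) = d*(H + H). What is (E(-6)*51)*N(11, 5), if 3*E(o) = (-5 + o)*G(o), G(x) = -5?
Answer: 102850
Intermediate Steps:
N(d, H) = 2*H*d (N(d, H) = d*(2*H) = 2*H*d)
E(o) = 25/3 - 5*o/3 (E(o) = ((-5 + o)*(-5))/3 = (25 - 5*o)/3 = 25/3 - 5*o/3)
(E(-6)*51)*N(11, 5) = ((25/3 - 5/3*(-6))*51)*(2*5*11) = ((25/3 + 10)*51)*110 = ((55/3)*51)*110 = 935*110 = 102850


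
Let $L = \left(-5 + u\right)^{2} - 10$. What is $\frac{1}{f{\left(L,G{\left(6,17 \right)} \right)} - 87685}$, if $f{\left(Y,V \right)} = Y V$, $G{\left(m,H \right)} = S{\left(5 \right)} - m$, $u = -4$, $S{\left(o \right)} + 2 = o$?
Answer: $- \frac{1}{87898} \approx -1.1377 \cdot 10^{-5}$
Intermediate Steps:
$S{\left(o \right)} = -2 + o$
$L = 71$ ($L = \left(-5 - 4\right)^{2} - 10 = \left(-9\right)^{2} - 10 = 81 - 10 = 71$)
$G{\left(m,H \right)} = 3 - m$ ($G{\left(m,H \right)} = \left(-2 + 5\right) - m = 3 - m$)
$f{\left(Y,V \right)} = V Y$
$\frac{1}{f{\left(L,G{\left(6,17 \right)} \right)} - 87685} = \frac{1}{\left(3 - 6\right) 71 - 87685} = \frac{1}{\left(-3\right) 71 - 87685} = \frac{1}{-213 - 87685} = \frac{1}{-87898} = - \frac{1}{87898}$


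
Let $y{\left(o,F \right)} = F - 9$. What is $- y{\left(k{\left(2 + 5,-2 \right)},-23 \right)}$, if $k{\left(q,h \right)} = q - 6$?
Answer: $32$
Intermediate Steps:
$k{\left(q,h \right)} = -6 + q$ ($k{\left(q,h \right)} = q - 6 = -6 + q$)
$y{\left(o,F \right)} = -9 + F$
$- y{\left(k{\left(2 + 5,-2 \right)},-23 \right)} = - (-9 - 23) = \left(-1\right) \left(-32\right) = 32$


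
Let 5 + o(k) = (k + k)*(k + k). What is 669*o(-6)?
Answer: 92991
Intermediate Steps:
o(k) = -5 + 4*k² (o(k) = -5 + (k + k)*(k + k) = -5 + (2*k)*(2*k) = -5 + 4*k²)
669*o(-6) = 669*(-5 + 4*(-6)²) = 669*(-5 + 4*36) = 669*(-5 + 144) = 669*139 = 92991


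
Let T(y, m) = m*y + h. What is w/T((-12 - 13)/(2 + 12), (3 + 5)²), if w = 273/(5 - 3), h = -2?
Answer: -1911/1628 ≈ -1.1738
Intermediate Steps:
T(y, m) = -2 + m*y (T(y, m) = m*y - 2 = -2 + m*y)
w = 273/2 ≈ 136.50
w/T((-12 - 13)/(2 + 12), (3 + 5)²) = 273/(2*(-2 + (3 + 5)²*((-12 - 13)/(2 + 12)))) = 273/(2*(-2 + 8²*(-25/14))) = 273/(2*(-2 + 64*(-25*1/14))) = 273/(2*(-2 + 64*(-25/14))) = 273/(2*(-2 - 800/7)) = 273/(2*(-814/7)) = (273/2)*(-7/814) = -1911/1628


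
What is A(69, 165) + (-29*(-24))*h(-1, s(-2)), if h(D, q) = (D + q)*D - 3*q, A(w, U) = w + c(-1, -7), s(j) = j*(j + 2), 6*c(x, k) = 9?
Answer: 1533/2 ≈ 766.50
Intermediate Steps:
c(x, k) = 3/2 (c(x, k) = (1/6)*9 = 3/2)
s(j) = j*(2 + j)
A(w, U) = 3/2 + w (A(w, U) = w + 3/2 = 3/2 + w)
h(D, q) = -3*q + D*(D + q) (h(D, q) = D*(D + q) - 3*q = -3*q + D*(D + q))
A(69, 165) + (-29*(-24))*h(-1, s(-2)) = (3/2 + 69) + (-29*(-24))*((-1)**2 - (-6)*(2 - 2) - (-2)*(2 - 2)) = 141/2 + 696*(1 - (-6)*0 - (-2)*0) = 141/2 + 696*(1 - 3*0 - 1*0) = 141/2 + 696*(1 + 0 + 0) = 141/2 + 696*1 = 141/2 + 696 = 1533/2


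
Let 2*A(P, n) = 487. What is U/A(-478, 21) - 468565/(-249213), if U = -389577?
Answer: -193947114647/121366731 ≈ -1598.0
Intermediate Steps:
A(P, n) = 487/2 (A(P, n) = (½)*487 = 487/2)
U/A(-478, 21) - 468565/(-249213) = -389577/487/2 - 468565/(-249213) = -389577*2/487 - 468565*(-1/249213) = -779154/487 + 468565/249213 = -193947114647/121366731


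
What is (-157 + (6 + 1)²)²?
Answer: 11664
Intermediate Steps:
(-157 + (6 + 1)²)² = (-157 + 7²)² = (-157 + 49)² = (-108)² = 11664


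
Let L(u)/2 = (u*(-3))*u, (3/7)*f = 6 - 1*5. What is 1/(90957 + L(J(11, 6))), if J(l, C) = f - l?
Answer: 3/271519 ≈ 1.1049e-5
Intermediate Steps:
f = 7/3 (f = 7*(6 - 1*5)/3 = 7*(6 - 5)/3 = (7/3)*1 = 7/3 ≈ 2.3333)
J(l, C) = 7/3 - l
L(u) = -6*u² (L(u) = 2*((u*(-3))*u) = 2*((-3*u)*u) = 2*(-3*u²) = -6*u²)
1/(90957 + L(J(11, 6))) = 1/(90957 - 6*(7/3 - 1*11)²) = 1/(90957 - 6*(7/3 - 11)²) = 1/(90957 - 6*(-26/3)²) = 1/(90957 - 6*676/9) = 1/(90957 - 1352/3) = 1/(271519/3) = 3/271519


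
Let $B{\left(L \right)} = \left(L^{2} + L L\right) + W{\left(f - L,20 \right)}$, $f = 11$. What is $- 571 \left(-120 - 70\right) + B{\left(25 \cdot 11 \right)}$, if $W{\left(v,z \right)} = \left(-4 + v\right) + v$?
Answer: $259208$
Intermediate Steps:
$W{\left(v,z \right)} = -4 + 2 v$
$B{\left(L \right)} = 18 - 2 L + 2 L^{2}$ ($B{\left(L \right)} = \left(L^{2} + L L\right) + \left(-4 + 2 \left(11 - L\right)\right) = \left(L^{2} + L^{2}\right) - \left(-18 + 2 L\right) = 2 L^{2} - \left(-18 + 2 L\right) = 18 - 2 L + 2 L^{2}$)
$- 571 \left(-120 - 70\right) + B{\left(25 \cdot 11 \right)} = - 571 \left(-120 - 70\right) + \left(18 - 2 \cdot 25 \cdot 11 + 2 \left(25 \cdot 11\right)^{2}\right) = \left(-571\right) \left(-190\right) + \left(18 - 550 + 2 \cdot 275^{2}\right) = 108490 + \left(18 - 550 + 2 \cdot 75625\right) = 108490 + \left(18 - 550 + 151250\right) = 108490 + 150718 = 259208$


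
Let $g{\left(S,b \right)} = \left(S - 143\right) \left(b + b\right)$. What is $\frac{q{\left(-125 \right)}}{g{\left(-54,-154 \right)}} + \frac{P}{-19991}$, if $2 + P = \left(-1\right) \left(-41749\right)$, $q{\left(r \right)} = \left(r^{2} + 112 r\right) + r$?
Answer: $- \frac{625763618}{303243479} \approx -2.0636$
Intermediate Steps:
$g{\left(S,b \right)} = 2 b \left(-143 + S\right)$ ($g{\left(S,b \right)} = \left(-143 + S\right) 2 b = 2 b \left(-143 + S\right)$)
$q{\left(r \right)} = r^{2} + 113 r$
$P = 41747$ ($P = -2 - -41749 = -2 + 41749 = 41747$)
$\frac{q{\left(-125 \right)}}{g{\left(-54,-154 \right)}} + \frac{P}{-19991} = \frac{\left(-125\right) \left(113 - 125\right)}{2 \left(-154\right) \left(-143 - 54\right)} + \frac{41747}{-19991} = \frac{\left(-125\right) \left(-12\right)}{2 \left(-154\right) \left(-197\right)} + 41747 \left(- \frac{1}{19991}\right) = \frac{1500}{60676} - \frac{41747}{19991} = 1500 \cdot \frac{1}{60676} - \frac{41747}{19991} = \frac{375}{15169} - \frac{41747}{19991} = - \frac{625763618}{303243479}$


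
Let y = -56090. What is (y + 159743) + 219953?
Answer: 323606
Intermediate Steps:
(y + 159743) + 219953 = (-56090 + 159743) + 219953 = 103653 + 219953 = 323606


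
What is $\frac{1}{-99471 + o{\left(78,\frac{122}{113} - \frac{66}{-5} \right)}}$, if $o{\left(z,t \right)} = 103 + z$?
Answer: $- \frac{1}{99290} \approx -1.0072 \cdot 10^{-5}$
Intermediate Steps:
$\frac{1}{-99471 + o{\left(78,\frac{122}{113} - \frac{66}{-5} \right)}} = \frac{1}{-99471 + \left(103 + 78\right)} = \frac{1}{-99471 + 181} = \frac{1}{-99290} = - \frac{1}{99290}$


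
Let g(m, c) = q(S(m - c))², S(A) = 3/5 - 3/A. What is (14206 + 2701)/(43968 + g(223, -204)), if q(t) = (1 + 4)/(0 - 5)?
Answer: 16907/43969 ≈ 0.38452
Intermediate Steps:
S(A) = ⅗ - 3/A (S(A) = 3*(⅕) - 3/A = ⅗ - 3/A)
q(t) = -1 (q(t) = 5/(-5) = 5*(-⅕) = -1)
g(m, c) = 1 (g(m, c) = (-1)² = 1)
(14206 + 2701)/(43968 + g(223, -204)) = (14206 + 2701)/(43968 + 1) = 16907/43969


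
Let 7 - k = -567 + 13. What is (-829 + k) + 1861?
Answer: 1593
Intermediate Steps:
k = 561 (k = 7 - (-567 + 13) = 7 - 1*(-554) = 7 + 554 = 561)
(-829 + k) + 1861 = (-829 + 561) + 1861 = -268 + 1861 = 1593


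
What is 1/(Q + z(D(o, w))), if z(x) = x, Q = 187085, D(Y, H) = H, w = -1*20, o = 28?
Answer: 1/187065 ≈ 5.3457e-6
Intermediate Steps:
w = -20
1/(Q + z(D(o, w))) = 1/(187085 - 20) = 1/187065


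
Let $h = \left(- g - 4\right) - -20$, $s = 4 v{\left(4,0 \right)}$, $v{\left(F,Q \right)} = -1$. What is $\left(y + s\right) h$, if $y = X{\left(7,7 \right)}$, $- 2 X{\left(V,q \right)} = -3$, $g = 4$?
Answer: $-30$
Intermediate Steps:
$X{\left(V,q \right)} = \frac{3}{2}$ ($X{\left(V,q \right)} = \left(- \frac{1}{2}\right) \left(-3\right) = \frac{3}{2}$)
$y = \frac{3}{2} \approx 1.5$
$s = -4$ ($s = 4 \left(-1\right) = -4$)
$h = 12$ ($h = \left(\left(-1\right) 4 - 4\right) - -20 = \left(-4 - 4\right) + 20 = -8 + 20 = 12$)
$\left(y + s\right) h = \left(\frac{3}{2} - 4\right) 12 = \left(- \frac{5}{2}\right) 12 = -30$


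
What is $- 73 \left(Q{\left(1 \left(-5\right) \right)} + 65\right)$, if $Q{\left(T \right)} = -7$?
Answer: $-4234$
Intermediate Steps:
$- 73 \left(Q{\left(1 \left(-5\right) \right)} + 65\right) = - 73 \left(-7 + 65\right) = \left(-73\right) 58 = -4234$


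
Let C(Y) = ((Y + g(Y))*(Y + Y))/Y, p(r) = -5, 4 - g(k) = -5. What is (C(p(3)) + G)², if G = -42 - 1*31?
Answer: 4225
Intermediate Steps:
g(k) = 9 (g(k) = 4 - 1*(-5) = 4 + 5 = 9)
G = -73 (G = -42 - 31 = -73)
C(Y) = 18 + 2*Y (C(Y) = ((Y + 9)*(Y + Y))/Y = ((9 + Y)*(2*Y))/Y = (2*Y*(9 + Y))/Y = 18 + 2*Y)
(C(p(3)) + G)² = ((18 + 2*(-5)) - 73)² = ((18 - 10) - 73)² = (8 - 73)² = (-65)² = 4225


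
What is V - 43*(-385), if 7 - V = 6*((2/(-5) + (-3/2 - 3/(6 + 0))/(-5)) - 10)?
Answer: 16622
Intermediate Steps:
V = 67 (V = 7 - 6*((2/(-5) + (-3/2 - 3/(6 + 0))/(-5)) - 10) = 7 - 6*((2*(-⅕) + (-3*½ - 3/6)*(-⅕)) - 10) = 7 - 6*((-⅖ + (-3/2 - 3*⅙)*(-⅕)) - 10) = 7 - 6*((-⅖ + (-3/2 - ½)*(-⅕)) - 10) = 7 - 6*((-⅖ - 2*(-⅕)) - 10) = 7 - 6*((-⅖ + ⅖) - 10) = 7 - 6*(0 - 10) = 7 - 6*(-10) = 7 - 1*(-60) = 7 + 60 = 67)
V - 43*(-385) = 67 - 43*(-385) = 67 + 16555 = 16622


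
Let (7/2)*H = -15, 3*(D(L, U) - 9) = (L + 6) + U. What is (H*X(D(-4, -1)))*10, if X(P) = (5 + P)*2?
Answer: -8600/7 ≈ -1228.6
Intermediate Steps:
D(L, U) = 11 + L/3 + U/3 (D(L, U) = 9 + ((L + 6) + U)/3 = 9 + ((6 + L) + U)/3 = 9 + (6 + L + U)/3 = 9 + (2 + L/3 + U/3) = 11 + L/3 + U/3)
H = -30/7 (H = (2/7)*(-15) = -30/7 ≈ -4.2857)
X(P) = 10 + 2*P
(H*X(D(-4, -1)))*10 = -30*(10 + 2*(11 + (⅓)*(-4) + (⅓)*(-1)))/7*10 = -30*(10 + 2*(11 - 4/3 - ⅓))/7*10 = -30*(10 + 2*(28/3))/7*10 = -30*(10 + 56/3)/7*10 = -30/7*86/3*10 = -860/7*10 = -8600/7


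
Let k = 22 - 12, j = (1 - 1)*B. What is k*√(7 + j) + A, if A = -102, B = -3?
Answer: -102 + 10*√7 ≈ -75.542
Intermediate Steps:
j = 0 (j = (1 - 1)*(-3) = 0*(-3) = 0)
k = 10
k*√(7 + j) + A = 10*√(7 + 0) - 102 = 10*√7 - 102 = -102 + 10*√7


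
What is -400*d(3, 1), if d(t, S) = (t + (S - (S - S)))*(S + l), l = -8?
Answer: 11200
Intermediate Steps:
d(t, S) = (-8 + S)*(S + t) (d(t, S) = (t + (S - (S - S)))*(S - 8) = (t + (S - 1*0))*(-8 + S) = (t + (S + 0))*(-8 + S) = (t + S)*(-8 + S) = (S + t)*(-8 + S) = (-8 + S)*(S + t))
-400*d(3, 1) = -400*(1**2 - 8*1 - 8*3 + 1*3) = -400*(1 - 8 - 24 + 3) = -400*(-28) = 11200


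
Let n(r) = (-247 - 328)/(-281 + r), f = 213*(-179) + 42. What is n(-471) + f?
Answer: -28639345/752 ≈ -38084.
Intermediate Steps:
f = -38085 (f = -38127 + 42 = -38085)
n(r) = -575/(-281 + r)
n(-471) + f = -575/(-281 - 471) - 38085 = -575/(-752) - 38085 = -575*(-1/752) - 38085 = 575/752 - 38085 = -28639345/752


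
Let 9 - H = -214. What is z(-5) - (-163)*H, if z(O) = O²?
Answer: 36374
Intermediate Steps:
H = 223 (H = 9 - 1*(-214) = 9 + 214 = 223)
z(-5) - (-163)*H = (-5)² - (-163)*223 = 25 - 1*(-36349) = 25 + 36349 = 36374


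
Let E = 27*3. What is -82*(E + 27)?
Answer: -8856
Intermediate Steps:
E = 81
-82*(E + 27) = -82*(81 + 27) = -82*108 = -8856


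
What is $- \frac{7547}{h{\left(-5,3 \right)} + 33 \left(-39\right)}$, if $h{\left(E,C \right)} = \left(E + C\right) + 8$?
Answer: $\frac{7547}{1281} \approx 5.8915$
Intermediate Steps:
$h{\left(E,C \right)} = 8 + C + E$ ($h{\left(E,C \right)} = \left(C + E\right) + 8 = 8 + C + E$)
$- \frac{7547}{h{\left(-5,3 \right)} + 33 \left(-39\right)} = - \frac{7547}{\left(8 + 3 - 5\right) + 33 \left(-39\right)} = - \frac{7547}{6 - 1287} = - \frac{7547}{-1281} = \left(-7547\right) \left(- \frac{1}{1281}\right) = \frac{7547}{1281}$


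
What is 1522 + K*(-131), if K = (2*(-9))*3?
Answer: 8596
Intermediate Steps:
K = -54 (K = -18*3 = -54)
1522 + K*(-131) = 1522 - 54*(-131) = 1522 + 7074 = 8596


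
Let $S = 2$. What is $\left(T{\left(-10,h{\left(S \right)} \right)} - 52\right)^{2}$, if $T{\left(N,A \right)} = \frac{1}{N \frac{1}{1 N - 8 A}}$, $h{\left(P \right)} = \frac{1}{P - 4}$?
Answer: $\frac{66049}{25} \approx 2642.0$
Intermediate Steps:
$h{\left(P \right)} = \frac{1}{-4 + P}$
$T{\left(N,A \right)} = \frac{N - 8 A}{N}$ ($T{\left(N,A \right)} = \frac{1}{N \frac{1}{N - 8 A}} = \frac{N - 8 A}{N}$)
$\left(T{\left(-10,h{\left(S \right)} \right)} - 52\right)^{2} = \left(\frac{-10 - \frac{8}{-4 + 2}}{-10} - 52\right)^{2} = \left(- \frac{-10 - \frac{8}{-2}}{10} - 52\right)^{2} = \left(- \frac{-10 - -4}{10} - 52\right)^{2} = \left(- \frac{-10 + 4}{10} - 52\right)^{2} = \left(\left(- \frac{1}{10}\right) \left(-6\right) - 52\right)^{2} = \left(\frac{3}{5} - 52\right)^{2} = \left(- \frac{257}{5}\right)^{2} = \frac{66049}{25}$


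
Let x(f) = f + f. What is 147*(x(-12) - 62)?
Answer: -12642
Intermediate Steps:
x(f) = 2*f
147*(x(-12) - 62) = 147*(2*(-12) - 62) = 147*(-24 - 62) = 147*(-86) = -12642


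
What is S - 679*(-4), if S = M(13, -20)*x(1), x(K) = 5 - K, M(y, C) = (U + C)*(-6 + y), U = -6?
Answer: 1988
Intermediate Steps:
M(y, C) = (-6 + C)*(-6 + y)
S = -728 (S = (36 - 6*(-20) - 6*13 - 20*13)*(5 - 1*1) = (36 + 120 - 78 - 260)*(5 - 1) = -182*4 = -728)
S - 679*(-4) = -728 - 679*(-4) = -728 - 1*(-2716) = -728 + 2716 = 1988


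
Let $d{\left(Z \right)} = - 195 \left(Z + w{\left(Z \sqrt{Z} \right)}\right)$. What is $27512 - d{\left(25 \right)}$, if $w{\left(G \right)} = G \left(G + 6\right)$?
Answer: $3225512$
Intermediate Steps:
$w{\left(G \right)} = G \left(6 + G\right)$
$d{\left(Z \right)} = - 195 Z - 195 Z^{\frac{3}{2}} \left(6 + Z^{\frac{3}{2}}\right)$ ($d{\left(Z \right)} = - 195 \left(Z + Z \sqrt{Z} \left(6 + Z \sqrt{Z}\right)\right) = - 195 \left(Z + Z^{\frac{3}{2}} \left(6 + Z^{\frac{3}{2}}\right)\right) = - 195 Z - 195 Z^{\frac{3}{2}} \left(6 + Z^{\frac{3}{2}}\right)$)
$27512 - d{\left(25 \right)} = 27512 - \left(- 1170 \cdot 25^{\frac{3}{2}} - 4875 - 195 \cdot 25^{3}\right) = 27512 - \left(\left(-1170\right) 125 - 4875 - 3046875\right) = 27512 - \left(-146250 - 4875 - 3046875\right) = 27512 - -3198000 = 27512 + 3198000 = 3225512$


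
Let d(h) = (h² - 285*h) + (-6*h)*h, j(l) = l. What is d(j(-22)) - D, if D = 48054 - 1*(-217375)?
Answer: -261579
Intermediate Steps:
d(h) = -285*h - 5*h² (d(h) = (h² - 285*h) - 6*h² = -285*h - 5*h²)
D = 265429 (D = 48054 + 217375 = 265429)
d(j(-22)) - D = -5*(-22)*(57 - 22) - 1*265429 = -5*(-22)*35 - 265429 = 3850 - 265429 = -261579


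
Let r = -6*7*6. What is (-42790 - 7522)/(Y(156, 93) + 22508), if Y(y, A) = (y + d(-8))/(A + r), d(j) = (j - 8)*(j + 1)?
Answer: -999951/447313 ≈ -2.2355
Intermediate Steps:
d(j) = (1 + j)*(-8 + j) (d(j) = (-8 + j)*(1 + j) = (1 + j)*(-8 + j))
r = -252 (r = -42*6 = -252)
Y(y, A) = (112 + y)/(-252 + A) (Y(y, A) = (y + (-8 + (-8)² - 7*(-8)))/(A - 252) = (y + (-8 + 64 + 56))/(-252 + A) = (y + 112)/(-252 + A) = (112 + y)/(-252 + A))
(-42790 - 7522)/(Y(156, 93) + 22508) = (-42790 - 7522)/((112 + 156)/(-252 + 93) + 22508) = -50312/(268/(-159) + 22508) = -50312/(-1/159*268 + 22508) = -50312/(-268/159 + 22508) = -50312/3578504/159 = -50312*159/3578504 = -999951/447313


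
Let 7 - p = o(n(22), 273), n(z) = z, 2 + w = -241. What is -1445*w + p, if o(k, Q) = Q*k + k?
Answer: 345114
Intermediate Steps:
w = -243 (w = -2 - 241 = -243)
o(k, Q) = k + Q*k
p = -6021 (p = 7 - 22*(1 + 273) = 7 - 22*274 = 7 - 1*6028 = 7 - 6028 = -6021)
-1445*w + p = -1445*(-243) - 6021 = 351135 - 6021 = 345114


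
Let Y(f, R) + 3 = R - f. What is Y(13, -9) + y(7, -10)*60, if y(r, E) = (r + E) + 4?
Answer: 35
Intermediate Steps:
y(r, E) = 4 + E + r (y(r, E) = (E + r) + 4 = 4 + E + r)
Y(f, R) = -3 + R - f (Y(f, R) = -3 + (R - f) = -3 + R - f)
Y(13, -9) + y(7, -10)*60 = (-3 - 9 - 1*13) + (4 - 10 + 7)*60 = (-3 - 9 - 13) + 1*60 = -25 + 60 = 35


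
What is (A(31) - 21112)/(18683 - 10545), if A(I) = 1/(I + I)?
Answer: -1308943/504556 ≈ -2.5942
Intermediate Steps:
A(I) = 1/(2*I)
(A(31) - 21112)/(18683 - 10545) = ((1/2)/31 - 21112)/(18683 - 10545) = ((1/2)*(1/31) - 21112)/8138 = (1/62 - 21112)*(1/8138) = -1308943/62*1/8138 = -1308943/504556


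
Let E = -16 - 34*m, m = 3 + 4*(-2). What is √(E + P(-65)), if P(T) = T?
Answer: √89 ≈ 9.4340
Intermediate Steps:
m = -5 (m = 3 - 8 = -5)
E = 154 (E = -16 - 34*(-5) = -16 + 170 = 154)
√(E + P(-65)) = √(154 - 65) = √89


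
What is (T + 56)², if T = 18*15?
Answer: 106276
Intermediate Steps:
T = 270
(T + 56)² = (270 + 56)² = 326² = 106276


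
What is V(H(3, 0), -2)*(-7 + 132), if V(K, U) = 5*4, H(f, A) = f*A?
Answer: 2500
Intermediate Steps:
H(f, A) = A*f
V(K, U) = 20
V(H(3, 0), -2)*(-7 + 132) = 20*(-7 + 132) = 20*125 = 2500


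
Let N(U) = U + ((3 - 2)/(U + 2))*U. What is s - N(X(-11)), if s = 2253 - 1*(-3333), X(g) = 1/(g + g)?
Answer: 5284421/946 ≈ 5586.1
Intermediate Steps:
X(g) = 1/(2*g)
N(U) = U + U/(2 + U) (N(U) = U + (1/(2 + U))*U = U + U/(2 + U))
s = 5586 (s = 2253 + 3333 = 5586)
s - N(X(-11)) = 5586 - (1/2)/(-11)*(3 + (1/2)/(-11))/(2 + (1/2)/(-11)) = 5586 - (1/2)*(-1/11)*(3 + (1/2)*(-1/11))/(2 + (1/2)*(-1/11)) = 5586 - (-1)*(3 - 1/22)/(22*(2 - 1/22)) = 5586 - (-1)*65/(22*43/22*22) = 5586 - (-1)*22*65/(22*43*22) = 5586 - 1*(-65/946) = 5586 + 65/946 = 5284421/946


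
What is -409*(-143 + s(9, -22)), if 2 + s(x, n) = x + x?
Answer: 51943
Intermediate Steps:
s(x, n) = -2 + 2*x (s(x, n) = -2 + (x + x) = -2 + 2*x)
-409*(-143 + s(9, -22)) = -409*(-143 + (-2 + 2*9)) = -409*(-143 + (-2 + 18)) = -409*(-143 + 16) = -409*(-127) = 51943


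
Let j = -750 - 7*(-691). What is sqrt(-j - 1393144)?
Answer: I*sqrt(1397231) ≈ 1182.0*I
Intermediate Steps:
j = 4087 (j = -750 + 4837 = 4087)
sqrt(-j - 1393144) = sqrt(-1*4087 - 1393144) = sqrt(-4087 - 1393144) = sqrt(-1397231) = I*sqrt(1397231)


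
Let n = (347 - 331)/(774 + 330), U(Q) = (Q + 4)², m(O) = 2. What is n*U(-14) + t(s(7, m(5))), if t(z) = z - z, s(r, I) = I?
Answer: 100/69 ≈ 1.4493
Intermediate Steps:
U(Q) = (4 + Q)²
t(z) = 0
n = 1/69 (n = 16/1104 = 16*(1/1104) = 1/69 ≈ 0.014493)
n*U(-14) + t(s(7, m(5))) = (4 - 14)²/69 + 0 = (1/69)*(-10)² + 0 = (1/69)*100 + 0 = 100/69 + 0 = 100/69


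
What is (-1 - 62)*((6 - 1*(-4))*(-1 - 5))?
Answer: 3780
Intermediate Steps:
(-1 - 62)*((6 - 1*(-4))*(-1 - 5)) = -63*(6 + 4)*(-6) = -630*(-6) = -63*(-60) = 3780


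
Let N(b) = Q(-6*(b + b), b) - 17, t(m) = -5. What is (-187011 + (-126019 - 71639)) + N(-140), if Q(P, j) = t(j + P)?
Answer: -384691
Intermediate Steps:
Q(P, j) = -5
N(b) = -22 (N(b) = -5 - 17 = -22)
(-187011 + (-126019 - 71639)) + N(-140) = (-187011 + (-126019 - 71639)) - 22 = (-187011 - 197658) - 22 = -384669 - 22 = -384691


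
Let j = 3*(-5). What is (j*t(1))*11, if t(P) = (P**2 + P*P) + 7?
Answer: -1485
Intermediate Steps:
j = -15
t(P) = 7 + 2*P**2 (t(P) = (P**2 + P**2) + 7 = 2*P**2 + 7 = 7 + 2*P**2)
(j*t(1))*11 = -15*(7 + 2*1**2)*11 = -15*(7 + 2*1)*11 = -15*(7 + 2)*11 = -15*9*11 = -135*11 = -1485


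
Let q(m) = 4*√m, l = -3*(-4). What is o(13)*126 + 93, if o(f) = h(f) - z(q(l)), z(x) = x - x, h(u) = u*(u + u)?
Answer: 42681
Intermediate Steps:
h(u) = 2*u² (h(u) = u*(2*u) = 2*u²)
l = 12
z(x) = 0
o(f) = 2*f² (o(f) = 2*f² - 1*0 = 2*f² + 0 = 2*f²)
o(13)*126 + 93 = (2*13²)*126 + 93 = (2*169)*126 + 93 = 338*126 + 93 = 42588 + 93 = 42681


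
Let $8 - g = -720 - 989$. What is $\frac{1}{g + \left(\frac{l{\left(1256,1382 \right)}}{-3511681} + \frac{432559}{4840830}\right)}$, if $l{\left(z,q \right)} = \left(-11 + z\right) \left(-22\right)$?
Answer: $\frac{16999450735230}{29189708511945289} \approx 0.00058238$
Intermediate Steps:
$g = 1717$ ($g = 8 - \left(-720 - 989\right) = 8 - -1709 = 8 + 1709 = 1717$)
$l{\left(z,q \right)} = 242 - 22 z$
$\frac{1}{g + \left(\frac{l{\left(1256,1382 \right)}}{-3511681} + \frac{432559}{4840830}\right)} = \frac{1}{1717 + \left(\frac{242 - 27632}{-3511681} + \frac{432559}{4840830}\right)} = \frac{1}{1717 + \left(\left(242 - 27632\right) \left(- \frac{1}{3511681}\right) + 432559 \cdot \frac{1}{4840830}\right)} = \frac{1}{1717 + \left(\left(-27390\right) \left(- \frac{1}{3511681}\right) + \frac{432559}{4840830}\right)} = \frac{1}{1717 + \left(\frac{27390}{3511681} + \frac{432559}{4840830}\right)} = \frac{1}{1717 + \frac{1651599555379}{16999450735230}} = \frac{1}{\frac{29189708511945289}{16999450735230}} = \frac{16999450735230}{29189708511945289}$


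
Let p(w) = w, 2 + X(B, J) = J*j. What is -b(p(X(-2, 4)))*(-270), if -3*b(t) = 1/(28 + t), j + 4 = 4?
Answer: -45/13 ≈ -3.4615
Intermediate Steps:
j = 0 (j = -4 + 4 = 0)
X(B, J) = -2 (X(B, J) = -2 + J*0 = -2 + 0 = -2)
b(t) = -1/(3*(28 + t))
-b(p(X(-2, 4)))*(-270) = -(-1/(84 + 3*(-2)))*(-270) = -(-1/(84 - 6))*(-270) = -(-1/78)*(-270) = -(-1*1/78)*(-270) = -(-1)*(-270)/78 = -1*45/13 = -45/13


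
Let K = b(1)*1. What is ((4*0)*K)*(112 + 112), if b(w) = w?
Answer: 0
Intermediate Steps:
K = 1 (K = 1*1 = 1)
((4*0)*K)*(112 + 112) = ((4*0)*1)*(112 + 112) = (0*1)*224 = 0*224 = 0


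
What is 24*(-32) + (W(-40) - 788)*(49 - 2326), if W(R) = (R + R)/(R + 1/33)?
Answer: 2359625772/1319 ≈ 1.7890e+6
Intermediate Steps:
W(R) = 2*R/(1/33 + R) (W(R) = (2*R)/(R + 1/33) = (2*R)/(1/33 + R) = 2*R/(1/33 + R))
24*(-32) + (W(-40) - 788)*(49 - 2326) = 24*(-32) + (66*(-40)/(1 + 33*(-40)) - 788)*(49 - 2326) = -768 + (66*(-40)/(1 - 1320) - 788)*(-2277) = -768 + (66*(-40)/(-1319) - 788)*(-2277) = -768 + (66*(-40)*(-1/1319) - 788)*(-2277) = -768 + (2640/1319 - 788)*(-2277) = -768 - 1036732/1319*(-2277) = -768 + 2360638764/1319 = 2359625772/1319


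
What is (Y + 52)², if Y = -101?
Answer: 2401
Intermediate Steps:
(Y + 52)² = (-101 + 52)² = (-49)² = 2401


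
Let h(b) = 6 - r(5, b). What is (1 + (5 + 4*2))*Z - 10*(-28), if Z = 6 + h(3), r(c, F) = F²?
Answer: 322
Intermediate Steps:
h(b) = 6 - b²
Z = 3 (Z = 6 + (6 - 1*3²) = 6 + (6 - 1*9) = 6 + (6 - 9) = 6 - 3 = 3)
(1 + (5 + 4*2))*Z - 10*(-28) = (1 + (5 + 4*2))*3 - 10*(-28) = (1 + (5 + 8))*3 + 280 = (1 + 13)*3 + 280 = 14*3 + 280 = 42 + 280 = 322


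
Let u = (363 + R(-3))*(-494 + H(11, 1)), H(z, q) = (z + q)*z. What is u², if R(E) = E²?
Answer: 18134392896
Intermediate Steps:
H(z, q) = z*(q + z) (H(z, q) = (q + z)*z = z*(q + z))
u = -134664 (u = (363 + (-3)²)*(-494 + 11*(1 + 11)) = (363 + 9)*(-494 + 11*12) = 372*(-494 + 132) = 372*(-362) = -134664)
u² = (-134664)² = 18134392896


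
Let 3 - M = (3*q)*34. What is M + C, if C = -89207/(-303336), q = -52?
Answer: 1609893359/303336 ≈ 5307.3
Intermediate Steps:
M = 5307 (M = 3 - 3*(-52)*34 = 3 - (-156)*34 = 3 - 1*(-5304) = 3 + 5304 = 5307)
C = 89207/303336 (C = -89207*(-1/303336) = 89207/303336 ≈ 0.29409)
M + C = 5307 + 89207/303336 = 1609893359/303336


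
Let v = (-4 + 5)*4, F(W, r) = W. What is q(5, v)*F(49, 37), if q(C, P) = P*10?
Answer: 1960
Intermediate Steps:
v = 4 (v = 1*4 = 4)
q(C, P) = 10*P
q(5, v)*F(49, 37) = (10*4)*49 = 40*49 = 1960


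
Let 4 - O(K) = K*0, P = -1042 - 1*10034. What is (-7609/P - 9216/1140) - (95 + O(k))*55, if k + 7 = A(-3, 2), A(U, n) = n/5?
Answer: -5737121413/1052220 ≈ -5452.4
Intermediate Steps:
A(U, n) = n/5 (A(U, n) = n*(⅕) = n/5)
k = -33/5 (k = -7 + (⅕)*2 = -7 + ⅖ = -33/5 ≈ -6.6000)
P = -11076 (P = -1042 - 10034 = -11076)
O(K) = 4 (O(K) = 4 - K*0 = 4 - 1*0 = 4 + 0 = 4)
(-7609/P - 9216/1140) - (95 + O(k))*55 = (-7609/(-11076) - 9216/1140) - (95 + 4)*55 = (-7609*(-1/11076) - 9216*1/1140) - 99*55 = (7609/11076 - 768/95) - 1*5445 = -7783513/1052220 - 5445 = -5737121413/1052220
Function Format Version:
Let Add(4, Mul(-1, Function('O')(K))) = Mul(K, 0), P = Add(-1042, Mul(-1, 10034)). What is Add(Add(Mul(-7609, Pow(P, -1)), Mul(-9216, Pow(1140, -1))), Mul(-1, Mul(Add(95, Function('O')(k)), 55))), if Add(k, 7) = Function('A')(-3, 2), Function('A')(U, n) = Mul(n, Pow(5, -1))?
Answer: Rational(-5737121413, 1052220) ≈ -5452.4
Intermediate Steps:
Function('A')(U, n) = Mul(Rational(1, 5), n) (Function('A')(U, n) = Mul(n, Rational(1, 5)) = Mul(Rational(1, 5), n))
k = Rational(-33, 5) (k = Add(-7, Mul(Rational(1, 5), 2)) = Add(-7, Rational(2, 5)) = Rational(-33, 5) ≈ -6.6000)
P = -11076 (P = Add(-1042, -10034) = -11076)
Function('O')(K) = 4 (Function('O')(K) = Add(4, Mul(-1, Mul(K, 0))) = Add(4, Mul(-1, 0)) = Add(4, 0) = 4)
Add(Add(Mul(-7609, Pow(P, -1)), Mul(-9216, Pow(1140, -1))), Mul(-1, Mul(Add(95, Function('O')(k)), 55))) = Add(Add(Mul(-7609, Pow(-11076, -1)), Mul(-9216, Pow(1140, -1))), Mul(-1, Mul(Add(95, 4), 55))) = Add(Add(Mul(-7609, Rational(-1, 11076)), Mul(-9216, Rational(1, 1140))), Mul(-1, Mul(99, 55))) = Add(Add(Rational(7609, 11076), Rational(-768, 95)), Mul(-1, 5445)) = Add(Rational(-7783513, 1052220), -5445) = Rational(-5737121413, 1052220)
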